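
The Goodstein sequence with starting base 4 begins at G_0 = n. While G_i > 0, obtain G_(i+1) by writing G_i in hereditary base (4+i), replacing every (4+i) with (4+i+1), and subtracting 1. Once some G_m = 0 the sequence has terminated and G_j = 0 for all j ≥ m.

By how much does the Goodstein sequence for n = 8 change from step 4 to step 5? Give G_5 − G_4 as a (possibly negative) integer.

base 4: 8 = 2·4; at 5: 2·5 = 10; next = 9
base 5: 9 = 5 + 4; at 6: 6 + 4 = 10; next = 9
base 6: 9 = 6 + 3; at 7: 7 + 3 = 10; next = 9
base 7: 9 = 7 + 2; at 8: 8 + 2 = 10; next = 9
base 8: 9 = 8 + 1; at 9: 9 + 1 = 10; next = 9

0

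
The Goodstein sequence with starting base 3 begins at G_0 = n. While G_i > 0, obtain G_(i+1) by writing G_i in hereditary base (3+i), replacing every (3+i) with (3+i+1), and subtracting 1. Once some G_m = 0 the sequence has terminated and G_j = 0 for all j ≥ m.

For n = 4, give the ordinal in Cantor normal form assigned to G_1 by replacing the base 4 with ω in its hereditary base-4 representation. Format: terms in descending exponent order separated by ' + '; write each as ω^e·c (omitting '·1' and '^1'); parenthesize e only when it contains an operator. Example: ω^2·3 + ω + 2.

ω

base 3: 4 = 3 + 1; at 4: 4 + 1 = 5; next = 4
base 4: 4 = 4; at 5: 5 = 5; next = 4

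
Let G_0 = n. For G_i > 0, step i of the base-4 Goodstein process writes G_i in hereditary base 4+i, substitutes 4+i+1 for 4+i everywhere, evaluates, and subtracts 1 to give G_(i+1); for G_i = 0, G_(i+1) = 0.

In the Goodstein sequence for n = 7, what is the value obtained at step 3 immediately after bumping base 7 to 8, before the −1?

i=0: 7 = 4 + 3 (b=4); 4→5: 5 + 3 = 8; 8−1 = 7
i=1: 7 = 5 + 2 (b=5); 5→6: 6 + 2 = 8; 8−1 = 7
i=2: 7 = 6 + 1 (b=6); 6→7: 7 + 1 = 8; 8−1 = 7
i=3: 7 = 7 (b=7); 7→8: 8 = 8; 8−1 = 7

8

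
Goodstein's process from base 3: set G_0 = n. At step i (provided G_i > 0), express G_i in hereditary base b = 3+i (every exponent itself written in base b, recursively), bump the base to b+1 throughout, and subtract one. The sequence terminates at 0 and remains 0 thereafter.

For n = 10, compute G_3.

27

(0) 10|_3 = 3^2 + 1 ↦ 4^2 + 1|_4 = 17 ⇒ 16
(1) 16|_4 = 4^2 ↦ 5^2|_5 = 25 ⇒ 24
(2) 24|_5 = 4·5 + 4 ↦ 4·6 + 4|_6 = 28 ⇒ 27
(3) 27|_6 = 4·6 + 3 ↦ 4·7 + 3|_7 = 31 ⇒ 30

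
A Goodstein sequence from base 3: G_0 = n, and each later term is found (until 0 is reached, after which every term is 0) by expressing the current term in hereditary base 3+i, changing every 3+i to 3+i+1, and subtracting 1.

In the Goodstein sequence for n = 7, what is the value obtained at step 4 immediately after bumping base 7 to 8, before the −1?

10

[0] 7 ≡ 2·3 + 1 (base 3). Lift 4: 9. −1: 8.
[1] 8 ≡ 2·4 (base 4). Lift 5: 10. −1: 9.
[2] 9 ≡ 5 + 4 (base 5). Lift 6: 10. −1: 9.
[3] 9 ≡ 6 + 3 (base 6). Lift 7: 10. −1: 9.
[4] 9 ≡ 7 + 2 (base 7). Lift 8: 10. −1: 9.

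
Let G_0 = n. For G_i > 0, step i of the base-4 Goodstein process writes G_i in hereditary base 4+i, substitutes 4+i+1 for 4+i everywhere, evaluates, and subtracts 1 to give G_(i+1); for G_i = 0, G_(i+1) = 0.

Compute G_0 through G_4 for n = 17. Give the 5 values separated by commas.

17, 25, 35, 39, 43

step 0: 17 = 4^2 + 1; sub 5 for 4: 5^2 + 1; = 26; G_1 = 26−1 = 25
step 1: 25 = 5^2; sub 6 for 5: 6^2; = 36; G_2 = 36−1 = 35
step 2: 35 = 5·6 + 5; sub 7 for 6: 5·7 + 5; = 40; G_3 = 40−1 = 39
step 3: 39 = 5·7 + 4; sub 8 for 7: 5·8 + 4; = 44; G_4 = 44−1 = 43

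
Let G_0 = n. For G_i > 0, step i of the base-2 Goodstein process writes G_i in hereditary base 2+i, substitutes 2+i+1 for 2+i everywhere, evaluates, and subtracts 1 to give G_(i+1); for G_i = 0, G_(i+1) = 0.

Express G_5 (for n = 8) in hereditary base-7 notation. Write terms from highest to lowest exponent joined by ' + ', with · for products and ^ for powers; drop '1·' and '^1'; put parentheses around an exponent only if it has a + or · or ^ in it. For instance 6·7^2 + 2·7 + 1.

2·7^7 + 2·7^2 + 7 + 4

G_0 = 8. HB_2(8) = 2^(2 + 1). Bump = 81. G_1 = 80.
G_1 = 80. HB_3(80) = 2·3^3 + 2·3^2 + 2·3 + 2. Bump = 554. G_2 = 553.
G_2 = 553. HB_4(553) = 2·4^4 + 2·4^2 + 2·4 + 1. Bump = 6311. G_3 = 6310.
G_3 = 6310. HB_5(6310) = 2·5^5 + 2·5^2 + 2·5. Bump = 93396. G_4 = 93395.
G_4 = 93395. HB_6(93395) = 2·6^6 + 2·6^2 + 6 + 5. Bump = 1647196. G_5 = 1647195.
G_5 = 1647195. HB_7(1647195) = 2·7^7 + 2·7^2 + 7 + 4. Bump = 33554572. G_6 = 33554571.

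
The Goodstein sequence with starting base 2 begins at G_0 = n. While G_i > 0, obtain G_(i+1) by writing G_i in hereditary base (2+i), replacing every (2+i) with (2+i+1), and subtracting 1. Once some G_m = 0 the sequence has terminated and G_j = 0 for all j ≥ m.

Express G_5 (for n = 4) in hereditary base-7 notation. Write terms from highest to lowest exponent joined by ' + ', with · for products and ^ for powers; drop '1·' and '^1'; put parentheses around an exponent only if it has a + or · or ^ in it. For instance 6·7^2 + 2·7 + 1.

i=0: 4 = 2^2 (b=2); 2→3: 3^3 = 27; 27−1 = 26
i=1: 26 = 2·3^2 + 2·3 + 2 (b=3); 3→4: 2·4^2 + 2·4 + 2 = 42; 42−1 = 41
i=2: 41 = 2·4^2 + 2·4 + 1 (b=4); 4→5: 2·5^2 + 2·5 + 1 = 61; 61−1 = 60
i=3: 60 = 2·5^2 + 2·5 (b=5); 5→6: 2·6^2 + 2·6 = 84; 84−1 = 83
i=4: 83 = 2·6^2 + 6 + 5 (b=6); 6→7: 2·7^2 + 7 + 5 = 110; 110−1 = 109
i=5: 109 = 2·7^2 + 7 + 4 (b=7); 7→8: 2·8^2 + 8 + 4 = 140; 140−1 = 139

2·7^2 + 7 + 4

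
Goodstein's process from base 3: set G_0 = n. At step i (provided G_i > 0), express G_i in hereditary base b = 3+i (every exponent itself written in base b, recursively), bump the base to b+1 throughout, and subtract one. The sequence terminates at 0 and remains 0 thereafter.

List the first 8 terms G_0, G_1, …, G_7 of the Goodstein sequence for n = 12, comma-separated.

12, 19, 27, 37, 49, 63, 69, 75

12 —HB3→ 3^2 + 3 —bump→ 4^2 + 4 = 20 —(−1)→ 19
19 —HB4→ 4^2 + 3 —bump→ 5^2 + 3 = 28 —(−1)→ 27
27 —HB5→ 5^2 + 2 —bump→ 6^2 + 2 = 38 —(−1)→ 37
37 —HB6→ 6^2 + 1 —bump→ 7^2 + 1 = 50 —(−1)→ 49
49 —HB7→ 7^2 —bump→ 8^2 = 64 —(−1)→ 63
63 —HB8→ 7·8 + 7 —bump→ 7·9 + 7 = 70 —(−1)→ 69
69 —HB9→ 7·9 + 6 —bump→ 7·10 + 6 = 76 —(−1)→ 75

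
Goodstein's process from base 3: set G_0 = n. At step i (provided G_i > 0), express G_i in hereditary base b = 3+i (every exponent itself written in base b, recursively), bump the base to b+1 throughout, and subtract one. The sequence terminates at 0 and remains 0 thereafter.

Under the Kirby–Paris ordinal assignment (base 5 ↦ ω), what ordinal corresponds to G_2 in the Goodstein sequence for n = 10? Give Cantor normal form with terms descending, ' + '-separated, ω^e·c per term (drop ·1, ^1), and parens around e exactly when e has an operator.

ω·4 + 4

10 —HB3→ 3^2 + 1 —bump→ 4^2 + 1 = 17 —(−1)→ 16
16 —HB4→ 4^2 —bump→ 5^2 = 25 —(−1)→ 24
24 —HB5→ 4·5 + 4 —bump→ 4·6 + 4 = 28 —(−1)→ 27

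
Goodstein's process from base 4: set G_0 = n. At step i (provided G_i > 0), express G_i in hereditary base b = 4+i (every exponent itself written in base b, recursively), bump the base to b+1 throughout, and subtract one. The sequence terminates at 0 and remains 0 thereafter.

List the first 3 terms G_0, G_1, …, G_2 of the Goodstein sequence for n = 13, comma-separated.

G_0=13  [base 4] 3·4 + 1  →[4↦5]→  3·5 + 1 = 16  −1 ⇒ G_1=15
G_1=15  [base 5] 3·5  →[5↦6]→  3·6 = 18  −1 ⇒ G_2=17

13, 15, 17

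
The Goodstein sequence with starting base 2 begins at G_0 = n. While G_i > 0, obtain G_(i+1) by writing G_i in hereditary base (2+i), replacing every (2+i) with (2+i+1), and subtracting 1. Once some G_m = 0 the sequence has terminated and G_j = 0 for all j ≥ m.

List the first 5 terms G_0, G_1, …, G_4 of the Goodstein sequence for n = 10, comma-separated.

G_0=10  [base 2] 2^(2 + 1) + 2  →[2↦3]→  3^(3 + 1) + 3 = 84  −1 ⇒ G_1=83
G_1=83  [base 3] 3^(3 + 1) + 2  →[3↦4]→  4^(4 + 1) + 2 = 1026  −1 ⇒ G_2=1025
G_2=1025  [base 4] 4^(4 + 1) + 1  →[4↦5]→  5^(5 + 1) + 1 = 15626  −1 ⇒ G_3=15625
G_3=15625  [base 5] 5^(5 + 1)  →[5↦6]→  6^(6 + 1) = 279936  −1 ⇒ G_4=279935

10, 83, 1025, 15625, 279935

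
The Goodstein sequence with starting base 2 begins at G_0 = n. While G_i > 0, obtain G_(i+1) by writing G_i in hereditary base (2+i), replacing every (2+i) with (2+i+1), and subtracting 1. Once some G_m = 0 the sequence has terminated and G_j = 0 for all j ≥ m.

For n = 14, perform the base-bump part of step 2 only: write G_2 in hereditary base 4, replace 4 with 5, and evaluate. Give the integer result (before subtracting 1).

18751

base 2: 14 = 2^(2 + 1) + 2^2 + 2; at 3: 3^(3 + 1) + 3^3 + 3 = 111; next = 110
base 3: 110 = 3^(3 + 1) + 3^3 + 2; at 4: 4^(4 + 1) + 4^4 + 2 = 1282; next = 1281
base 4: 1281 = 4^(4 + 1) + 4^4 + 1; at 5: 5^(5 + 1) + 5^5 + 1 = 18751; next = 18750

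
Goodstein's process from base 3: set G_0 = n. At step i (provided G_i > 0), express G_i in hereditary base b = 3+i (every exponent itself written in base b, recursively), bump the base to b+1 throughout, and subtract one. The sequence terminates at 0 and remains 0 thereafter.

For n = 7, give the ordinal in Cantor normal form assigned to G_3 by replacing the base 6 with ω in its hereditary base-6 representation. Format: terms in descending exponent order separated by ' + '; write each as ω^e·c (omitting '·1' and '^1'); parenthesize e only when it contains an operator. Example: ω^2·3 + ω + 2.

ω + 3

base 3: 7 = 2·3 + 1; at 4: 2·4 + 1 = 9; next = 8
base 4: 8 = 2·4; at 5: 2·5 = 10; next = 9
base 5: 9 = 5 + 4; at 6: 6 + 4 = 10; next = 9
base 6: 9 = 6 + 3; at 7: 7 + 3 = 10; next = 9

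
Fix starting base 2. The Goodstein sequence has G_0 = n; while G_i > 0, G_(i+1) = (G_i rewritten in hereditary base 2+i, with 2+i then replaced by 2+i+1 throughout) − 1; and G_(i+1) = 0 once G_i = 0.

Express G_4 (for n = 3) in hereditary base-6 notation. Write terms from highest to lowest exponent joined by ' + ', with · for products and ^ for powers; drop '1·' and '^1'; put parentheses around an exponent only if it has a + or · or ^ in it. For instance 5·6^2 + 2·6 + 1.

1

G_0 = 3. HB_2(3) = 2 + 1. Bump = 4. G_1 = 3.
G_1 = 3. HB_3(3) = 3. Bump = 4. G_2 = 3.
G_2 = 3. HB_4(3) = 3. Bump = 3. G_3 = 2.
G_3 = 2. HB_5(2) = 2. Bump = 2. G_4 = 1.
G_4 = 1. HB_6(1) = 1. Bump = 1. G_5 = 0.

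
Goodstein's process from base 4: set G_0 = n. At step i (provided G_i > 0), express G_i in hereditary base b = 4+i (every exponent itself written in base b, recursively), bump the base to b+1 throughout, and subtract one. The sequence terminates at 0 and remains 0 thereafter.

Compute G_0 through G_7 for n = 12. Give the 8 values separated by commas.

12, 14, 15, 16, 17, 18, 19, 19

step 0: 12 = 3·4; sub 5 for 4: 3·5; = 15; G_1 = 15−1 = 14
step 1: 14 = 2·5 + 4; sub 6 for 5: 2·6 + 4; = 16; G_2 = 16−1 = 15
step 2: 15 = 2·6 + 3; sub 7 for 6: 2·7 + 3; = 17; G_3 = 17−1 = 16
step 3: 16 = 2·7 + 2; sub 8 for 7: 2·8 + 2; = 18; G_4 = 18−1 = 17
step 4: 17 = 2·8 + 1; sub 9 for 8: 2·9 + 1; = 19; G_5 = 19−1 = 18
step 5: 18 = 2·9; sub 10 for 9: 2·10; = 20; G_6 = 20−1 = 19
step 6: 19 = 10 + 9; sub 11 for 10: 11 + 9; = 20; G_7 = 20−1 = 19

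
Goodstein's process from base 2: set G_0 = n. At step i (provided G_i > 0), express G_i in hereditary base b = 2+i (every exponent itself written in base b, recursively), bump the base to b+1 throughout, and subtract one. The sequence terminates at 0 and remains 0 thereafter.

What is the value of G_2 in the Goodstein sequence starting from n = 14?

14 —HB2→ 2^(2 + 1) + 2^2 + 2 —bump→ 3^(3 + 1) + 3^3 + 3 = 111 —(−1)→ 110
110 —HB3→ 3^(3 + 1) + 3^3 + 2 —bump→ 4^(4 + 1) + 4^4 + 2 = 1282 —(−1)→ 1281
1281 —HB4→ 4^(4 + 1) + 4^4 + 1 —bump→ 5^(5 + 1) + 5^5 + 1 = 18751 —(−1)→ 18750

1281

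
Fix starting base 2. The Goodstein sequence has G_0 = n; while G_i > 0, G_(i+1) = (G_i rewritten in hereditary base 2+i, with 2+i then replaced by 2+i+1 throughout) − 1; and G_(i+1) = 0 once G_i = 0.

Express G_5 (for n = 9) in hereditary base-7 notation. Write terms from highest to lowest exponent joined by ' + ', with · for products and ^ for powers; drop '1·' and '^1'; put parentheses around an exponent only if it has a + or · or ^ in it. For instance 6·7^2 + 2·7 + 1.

3·7^7 + 3·7^3 + 3·7^2 + 3·7

G_0 = 9. HB_2(9) = 2^(2 + 1) + 1. Bump = 82. G_1 = 81.
G_1 = 81. HB_3(81) = 3^(3 + 1). Bump = 1024. G_2 = 1023.
G_2 = 1023. HB_4(1023) = 3·4^4 + 3·4^3 + 3·4^2 + 3·4 + 3. Bump = 9843. G_3 = 9842.
G_3 = 9842. HB_5(9842) = 3·5^5 + 3·5^3 + 3·5^2 + 3·5 + 2. Bump = 140744. G_4 = 140743.
G_4 = 140743. HB_6(140743) = 3·6^6 + 3·6^3 + 3·6^2 + 3·6 + 1. Bump = 2471827. G_5 = 2471826.
G_5 = 2471826. HB_7(2471826) = 3·7^7 + 3·7^3 + 3·7^2 + 3·7. Bump = 50333400. G_6 = 50333399.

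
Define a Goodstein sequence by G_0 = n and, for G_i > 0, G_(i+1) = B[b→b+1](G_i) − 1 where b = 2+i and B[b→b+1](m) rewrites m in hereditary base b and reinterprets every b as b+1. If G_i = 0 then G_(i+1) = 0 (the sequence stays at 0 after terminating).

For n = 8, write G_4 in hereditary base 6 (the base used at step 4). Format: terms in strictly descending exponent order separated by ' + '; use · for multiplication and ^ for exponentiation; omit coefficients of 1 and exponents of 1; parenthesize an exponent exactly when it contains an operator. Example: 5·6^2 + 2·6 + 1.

step 0: 8 = 2^(2 + 1); sub 3 for 2: 3^(3 + 1); = 81; G_1 = 81−1 = 80
step 1: 80 = 2·3^3 + 2·3^2 + 2·3 + 2; sub 4 for 3: 2·4^4 + 2·4^2 + 2·4 + 2; = 554; G_2 = 554−1 = 553
step 2: 553 = 2·4^4 + 2·4^2 + 2·4 + 1; sub 5 for 4: 2·5^5 + 2·5^2 + 2·5 + 1; = 6311; G_3 = 6311−1 = 6310
step 3: 6310 = 2·5^5 + 2·5^2 + 2·5; sub 6 for 5: 2·6^6 + 2·6^2 + 2·6; = 93396; G_4 = 93396−1 = 93395
step 4: 93395 = 2·6^6 + 2·6^2 + 6 + 5; sub 7 for 6: 2·7^7 + 2·7^2 + 7 + 5; = 1647196; G_5 = 1647196−1 = 1647195

2·6^6 + 2·6^2 + 6 + 5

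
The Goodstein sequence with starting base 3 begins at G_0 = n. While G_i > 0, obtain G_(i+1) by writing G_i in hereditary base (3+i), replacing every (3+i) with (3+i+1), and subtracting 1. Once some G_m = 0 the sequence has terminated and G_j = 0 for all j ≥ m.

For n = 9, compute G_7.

25

(0) 9|_3 = 3^2 ↦ 4^2|_4 = 16 ⇒ 15
(1) 15|_4 = 3·4 + 3 ↦ 3·5 + 3|_5 = 18 ⇒ 17
(2) 17|_5 = 3·5 + 2 ↦ 3·6 + 2|_6 = 20 ⇒ 19
(3) 19|_6 = 3·6 + 1 ↦ 3·7 + 1|_7 = 22 ⇒ 21
(4) 21|_7 = 3·7 ↦ 3·8|_8 = 24 ⇒ 23
(5) 23|_8 = 2·8 + 7 ↦ 2·9 + 7|_9 = 25 ⇒ 24
(6) 24|_9 = 2·9 + 6 ↦ 2·10 + 6|_10 = 26 ⇒ 25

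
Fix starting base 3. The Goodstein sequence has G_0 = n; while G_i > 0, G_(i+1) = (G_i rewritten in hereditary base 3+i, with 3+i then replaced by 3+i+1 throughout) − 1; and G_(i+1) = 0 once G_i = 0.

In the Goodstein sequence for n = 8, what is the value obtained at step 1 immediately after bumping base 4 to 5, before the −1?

11

i=0: 8 = 2·3 + 2 (b=3); 3→4: 2·4 + 2 = 10; 10−1 = 9
i=1: 9 = 2·4 + 1 (b=4); 4→5: 2·5 + 1 = 11; 11−1 = 10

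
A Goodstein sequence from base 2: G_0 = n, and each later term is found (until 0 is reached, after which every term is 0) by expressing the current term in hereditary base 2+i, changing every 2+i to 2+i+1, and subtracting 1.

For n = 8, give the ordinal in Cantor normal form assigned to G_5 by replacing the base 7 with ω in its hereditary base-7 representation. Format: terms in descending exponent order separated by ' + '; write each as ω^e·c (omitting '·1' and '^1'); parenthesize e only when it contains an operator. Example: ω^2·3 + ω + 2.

ω^ω·2 + ω^2·2 + ω + 4

G_0 = 8. HB_2(8) = 2^(2 + 1). Bump = 81. G_1 = 80.
G_1 = 80. HB_3(80) = 2·3^3 + 2·3^2 + 2·3 + 2. Bump = 554. G_2 = 553.
G_2 = 553. HB_4(553) = 2·4^4 + 2·4^2 + 2·4 + 1. Bump = 6311. G_3 = 6310.
G_3 = 6310. HB_5(6310) = 2·5^5 + 2·5^2 + 2·5. Bump = 93396. G_4 = 93395.
G_4 = 93395. HB_6(93395) = 2·6^6 + 2·6^2 + 6 + 5. Bump = 1647196. G_5 = 1647195.
G_5 = 1647195. HB_7(1647195) = 2·7^7 + 2·7^2 + 7 + 4. Bump = 33554572. G_6 = 33554571.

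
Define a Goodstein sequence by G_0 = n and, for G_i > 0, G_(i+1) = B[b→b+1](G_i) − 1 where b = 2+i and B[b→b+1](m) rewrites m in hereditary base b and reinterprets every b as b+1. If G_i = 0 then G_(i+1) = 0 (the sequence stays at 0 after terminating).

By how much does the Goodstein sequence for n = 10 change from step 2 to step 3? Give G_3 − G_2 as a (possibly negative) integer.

14600

G_0 = 10. HB_2(10) = 2^(2 + 1) + 2. Bump = 84. G_1 = 83.
G_1 = 83. HB_3(83) = 3^(3 + 1) + 2. Bump = 1026. G_2 = 1025.
G_2 = 1025. HB_4(1025) = 4^(4 + 1) + 1. Bump = 15626. G_3 = 15625.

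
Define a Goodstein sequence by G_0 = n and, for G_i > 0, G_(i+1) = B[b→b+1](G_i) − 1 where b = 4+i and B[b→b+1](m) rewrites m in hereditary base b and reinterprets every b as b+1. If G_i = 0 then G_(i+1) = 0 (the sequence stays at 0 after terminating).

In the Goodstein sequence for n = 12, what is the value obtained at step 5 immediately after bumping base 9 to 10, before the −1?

step 0: 12 = 3·4; sub 5 for 4: 3·5; = 15; G_1 = 15−1 = 14
step 1: 14 = 2·5 + 4; sub 6 for 5: 2·6 + 4; = 16; G_2 = 16−1 = 15
step 2: 15 = 2·6 + 3; sub 7 for 6: 2·7 + 3; = 17; G_3 = 17−1 = 16
step 3: 16 = 2·7 + 2; sub 8 for 7: 2·8 + 2; = 18; G_4 = 18−1 = 17
step 4: 17 = 2·8 + 1; sub 9 for 8: 2·9 + 1; = 19; G_5 = 19−1 = 18

20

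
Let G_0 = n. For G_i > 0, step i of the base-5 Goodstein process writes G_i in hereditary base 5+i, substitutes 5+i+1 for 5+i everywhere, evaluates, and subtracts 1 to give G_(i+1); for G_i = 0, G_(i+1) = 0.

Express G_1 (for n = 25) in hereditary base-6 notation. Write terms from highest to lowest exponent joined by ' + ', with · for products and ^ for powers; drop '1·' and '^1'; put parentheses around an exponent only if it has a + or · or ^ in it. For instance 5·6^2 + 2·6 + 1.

25 —HB5→ 5^2 —bump→ 6^2 = 36 —(−1)→ 35
35 —HB6→ 5·6 + 5 —bump→ 5·7 + 5 = 40 —(−1)→ 39

5·6 + 5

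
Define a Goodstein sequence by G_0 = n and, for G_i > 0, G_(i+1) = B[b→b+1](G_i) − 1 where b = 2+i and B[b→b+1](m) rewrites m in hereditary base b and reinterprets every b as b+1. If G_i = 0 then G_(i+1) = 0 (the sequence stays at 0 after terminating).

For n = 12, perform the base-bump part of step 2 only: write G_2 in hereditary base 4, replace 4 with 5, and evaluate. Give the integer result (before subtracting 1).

15686

i=0: 12 = 2^(2 + 1) + 2^2 (b=2); 2→3: 3^(3 + 1) + 3^3 = 108; 108−1 = 107
i=1: 107 = 3^(3 + 1) + 2·3^2 + 2·3 + 2 (b=3); 3→4: 4^(4 + 1) + 2·4^2 + 2·4 + 2 = 1066; 1066−1 = 1065
i=2: 1065 = 4^(4 + 1) + 2·4^2 + 2·4 + 1 (b=4); 4→5: 5^(5 + 1) + 2·5^2 + 2·5 + 1 = 15686; 15686−1 = 15685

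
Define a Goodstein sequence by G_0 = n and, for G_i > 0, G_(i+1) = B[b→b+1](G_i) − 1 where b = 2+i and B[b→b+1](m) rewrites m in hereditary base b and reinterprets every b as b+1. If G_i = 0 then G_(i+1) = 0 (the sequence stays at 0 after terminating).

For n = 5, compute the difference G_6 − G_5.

G_0 = 5. HB_2(5) = 2^2 + 1. Bump = 28. G_1 = 27.
G_1 = 27. HB_3(27) = 3^3. Bump = 256. G_2 = 255.
G_2 = 255. HB_4(255) = 3·4^3 + 3·4^2 + 3·4 + 3. Bump = 468. G_3 = 467.
G_3 = 467. HB_5(467) = 3·5^3 + 3·5^2 + 3·5 + 2. Bump = 776. G_4 = 775.
G_4 = 775. HB_6(775) = 3·6^3 + 3·6^2 + 3·6 + 1. Bump = 1198. G_5 = 1197.
G_5 = 1197. HB_7(1197) = 3·7^3 + 3·7^2 + 3·7. Bump = 1752. G_6 = 1751.

554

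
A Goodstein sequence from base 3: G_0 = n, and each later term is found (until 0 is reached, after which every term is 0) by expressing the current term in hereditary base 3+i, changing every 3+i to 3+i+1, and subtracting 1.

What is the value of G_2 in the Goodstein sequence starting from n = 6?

7

[0] 6 ≡ 2·3 (base 3). Lift 4: 8. −1: 7.
[1] 7 ≡ 4 + 3 (base 4). Lift 5: 8. −1: 7.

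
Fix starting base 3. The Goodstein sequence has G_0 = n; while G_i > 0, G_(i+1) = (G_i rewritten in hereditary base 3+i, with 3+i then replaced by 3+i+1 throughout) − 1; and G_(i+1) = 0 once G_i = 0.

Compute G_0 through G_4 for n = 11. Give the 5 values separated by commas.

11, 17, 25, 35, 39

11 —HB3→ 3^2 + 2 —bump→ 4^2 + 2 = 18 —(−1)→ 17
17 —HB4→ 4^2 + 1 —bump→ 5^2 + 1 = 26 —(−1)→ 25
25 —HB5→ 5^2 —bump→ 6^2 = 36 —(−1)→ 35
35 —HB6→ 5·6 + 5 —bump→ 5·7 + 5 = 40 —(−1)→ 39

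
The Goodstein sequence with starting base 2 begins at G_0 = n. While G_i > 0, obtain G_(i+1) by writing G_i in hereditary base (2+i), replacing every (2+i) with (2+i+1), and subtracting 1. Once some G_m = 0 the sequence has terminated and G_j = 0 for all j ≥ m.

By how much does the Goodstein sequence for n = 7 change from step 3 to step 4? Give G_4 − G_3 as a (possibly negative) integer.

G_0 = 7. HB_2(7) = 2^2 + 2 + 1. Bump = 31. G_1 = 30.
G_1 = 30. HB_3(30) = 3^3 + 3. Bump = 260. G_2 = 259.
G_2 = 259. HB_4(259) = 4^4 + 3. Bump = 3128. G_3 = 3127.
G_3 = 3127. HB_5(3127) = 5^5 + 2. Bump = 46658. G_4 = 46657.

43530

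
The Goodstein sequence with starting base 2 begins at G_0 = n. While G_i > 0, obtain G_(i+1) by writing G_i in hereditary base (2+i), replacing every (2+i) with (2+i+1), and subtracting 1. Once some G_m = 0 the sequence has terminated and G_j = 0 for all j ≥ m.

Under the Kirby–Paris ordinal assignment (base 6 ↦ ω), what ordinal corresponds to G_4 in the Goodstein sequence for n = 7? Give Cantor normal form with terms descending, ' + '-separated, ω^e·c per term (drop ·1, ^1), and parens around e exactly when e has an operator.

i=0: 7 = 2^2 + 2 + 1 (b=2); 2→3: 3^3 + 3 + 1 = 31; 31−1 = 30
i=1: 30 = 3^3 + 3 (b=3); 3→4: 4^4 + 4 = 260; 260−1 = 259
i=2: 259 = 4^4 + 3 (b=4); 4→5: 5^5 + 3 = 3128; 3128−1 = 3127
i=3: 3127 = 5^5 + 2 (b=5); 5→6: 6^6 + 2 = 46658; 46658−1 = 46657
i=4: 46657 = 6^6 + 1 (b=6); 6→7: 7^7 + 1 = 823544; 823544−1 = 823543

ω^ω + 1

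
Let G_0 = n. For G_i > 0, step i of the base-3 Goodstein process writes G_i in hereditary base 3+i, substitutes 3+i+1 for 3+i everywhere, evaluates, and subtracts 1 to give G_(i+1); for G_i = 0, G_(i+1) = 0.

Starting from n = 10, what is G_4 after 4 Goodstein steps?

i=0: 10 = 3^2 + 1 (b=3); 3→4: 4^2 + 1 = 17; 17−1 = 16
i=1: 16 = 4^2 (b=4); 4→5: 5^2 = 25; 25−1 = 24
i=2: 24 = 4·5 + 4 (b=5); 5→6: 4·6 + 4 = 28; 28−1 = 27
i=3: 27 = 4·6 + 3 (b=6); 6→7: 4·7 + 3 = 31; 31−1 = 30
i=4: 30 = 4·7 + 2 (b=7); 7→8: 4·8 + 2 = 34; 34−1 = 33

30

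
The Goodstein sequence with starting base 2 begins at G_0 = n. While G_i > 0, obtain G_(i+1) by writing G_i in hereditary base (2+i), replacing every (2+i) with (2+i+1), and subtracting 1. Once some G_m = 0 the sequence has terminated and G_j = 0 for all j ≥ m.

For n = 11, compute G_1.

step 0: 11 = 2^(2 + 1) + 2 + 1; sub 3 for 2: 3^(3 + 1) + 3 + 1; = 85; G_1 = 85−1 = 84
step 1: 84 = 3^(3 + 1) + 3; sub 4 for 3: 4^(4 + 1) + 4; = 1028; G_2 = 1028−1 = 1027

84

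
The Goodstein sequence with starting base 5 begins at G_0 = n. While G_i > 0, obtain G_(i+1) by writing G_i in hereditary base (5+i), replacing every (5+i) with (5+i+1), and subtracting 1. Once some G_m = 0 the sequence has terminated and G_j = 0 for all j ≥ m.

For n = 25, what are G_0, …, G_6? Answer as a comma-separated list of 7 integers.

25 —HB5→ 5^2 —bump→ 6^2 = 36 —(−1)→ 35
35 —HB6→ 5·6 + 5 —bump→ 5·7 + 5 = 40 —(−1)→ 39
39 —HB7→ 5·7 + 4 —bump→ 5·8 + 4 = 44 —(−1)→ 43
43 —HB8→ 5·8 + 3 —bump→ 5·9 + 3 = 48 —(−1)→ 47
47 —HB9→ 5·9 + 2 —bump→ 5·10 + 2 = 52 —(−1)→ 51
51 —HB10→ 5·10 + 1 —bump→ 5·11 + 1 = 56 —(−1)→ 55

25, 35, 39, 43, 47, 51, 55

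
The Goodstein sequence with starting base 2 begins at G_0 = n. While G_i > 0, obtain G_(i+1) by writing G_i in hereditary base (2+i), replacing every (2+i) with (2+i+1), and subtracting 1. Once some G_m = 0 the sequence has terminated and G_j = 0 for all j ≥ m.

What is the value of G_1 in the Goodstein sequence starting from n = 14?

G_0 = 14. HB_2(14) = 2^(2 + 1) + 2^2 + 2. Bump = 111. G_1 = 110.
G_1 = 110. HB_3(110) = 3^(3 + 1) + 3^3 + 2. Bump = 1282. G_2 = 1281.

110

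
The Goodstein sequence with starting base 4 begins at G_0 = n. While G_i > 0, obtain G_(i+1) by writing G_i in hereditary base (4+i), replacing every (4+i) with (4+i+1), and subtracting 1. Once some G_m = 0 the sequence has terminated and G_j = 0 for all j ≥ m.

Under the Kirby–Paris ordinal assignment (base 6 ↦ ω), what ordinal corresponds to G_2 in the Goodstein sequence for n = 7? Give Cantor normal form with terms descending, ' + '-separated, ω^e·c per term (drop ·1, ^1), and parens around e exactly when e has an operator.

ω + 1

[0] 7 ≡ 4 + 3 (base 4). Lift 5: 8. −1: 7.
[1] 7 ≡ 5 + 2 (base 5). Lift 6: 8. −1: 7.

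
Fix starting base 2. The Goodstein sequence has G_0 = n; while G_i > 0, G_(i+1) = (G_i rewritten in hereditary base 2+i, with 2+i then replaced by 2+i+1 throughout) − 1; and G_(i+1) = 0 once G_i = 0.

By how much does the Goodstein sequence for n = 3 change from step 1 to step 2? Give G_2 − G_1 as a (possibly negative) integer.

0

base 2: 3 = 2 + 1; at 3: 3 + 1 = 4; next = 3
base 3: 3 = 3; at 4: 4 = 4; next = 3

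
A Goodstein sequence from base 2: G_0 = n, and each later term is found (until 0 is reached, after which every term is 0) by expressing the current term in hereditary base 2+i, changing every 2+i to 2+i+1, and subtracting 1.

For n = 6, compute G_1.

29

i=0: 6 = 2^2 + 2 (b=2); 2→3: 3^3 + 3 = 30; 30−1 = 29
i=1: 29 = 3^3 + 2 (b=3); 3→4: 4^4 + 2 = 258; 258−1 = 257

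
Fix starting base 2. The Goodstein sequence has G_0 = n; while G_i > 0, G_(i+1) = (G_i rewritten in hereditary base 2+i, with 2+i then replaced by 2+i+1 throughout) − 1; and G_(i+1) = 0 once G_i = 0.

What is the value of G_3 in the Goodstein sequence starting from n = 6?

[0] 6 ≡ 2^2 + 2 (base 2). Lift 3: 30. −1: 29.
[1] 29 ≡ 3^3 + 2 (base 3). Lift 4: 258. −1: 257.
[2] 257 ≡ 4^4 + 1 (base 4). Lift 5: 3126. −1: 3125.

3125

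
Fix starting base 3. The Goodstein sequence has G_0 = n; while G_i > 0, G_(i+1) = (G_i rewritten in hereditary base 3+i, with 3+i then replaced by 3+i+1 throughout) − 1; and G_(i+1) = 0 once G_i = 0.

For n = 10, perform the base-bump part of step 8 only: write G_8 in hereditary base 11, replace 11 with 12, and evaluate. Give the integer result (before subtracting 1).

i=0: 10 = 3^2 + 1 (b=3); 3→4: 4^2 + 1 = 17; 17−1 = 16
i=1: 16 = 4^2 (b=4); 4→5: 5^2 = 25; 25−1 = 24
i=2: 24 = 4·5 + 4 (b=5); 5→6: 4·6 + 4 = 28; 28−1 = 27
i=3: 27 = 4·6 + 3 (b=6); 6→7: 4·7 + 3 = 31; 31−1 = 30
i=4: 30 = 4·7 + 2 (b=7); 7→8: 4·8 + 2 = 34; 34−1 = 33
i=5: 33 = 4·8 + 1 (b=8); 8→9: 4·9 + 1 = 37; 37−1 = 36
i=6: 36 = 4·9 (b=9); 9→10: 4·10 = 40; 40−1 = 39
i=7: 39 = 3·10 + 9 (b=10); 10→11: 3·11 + 9 = 42; 42−1 = 41

44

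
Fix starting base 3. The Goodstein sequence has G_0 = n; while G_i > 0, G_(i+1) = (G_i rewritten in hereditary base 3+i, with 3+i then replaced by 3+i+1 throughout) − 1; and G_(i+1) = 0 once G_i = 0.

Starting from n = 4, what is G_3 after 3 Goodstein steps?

3

step 0: 4 = 3 + 1; sub 4 for 3: 4 + 1; = 5; G_1 = 5−1 = 4
step 1: 4 = 4; sub 5 for 4: 5; = 5; G_2 = 5−1 = 4
step 2: 4 = 4; sub 6 for 5: 4; = 4; G_3 = 4−1 = 3
step 3: 3 = 3; sub 7 for 6: 3; = 3; G_4 = 3−1 = 2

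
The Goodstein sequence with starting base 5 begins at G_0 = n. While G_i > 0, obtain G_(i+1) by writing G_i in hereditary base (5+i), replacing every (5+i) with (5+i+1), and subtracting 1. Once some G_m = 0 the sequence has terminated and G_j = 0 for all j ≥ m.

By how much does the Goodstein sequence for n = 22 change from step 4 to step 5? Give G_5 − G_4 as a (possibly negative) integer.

2

G_0 = 22. HB_5(22) = 4·5 + 2. Bump = 26. G_1 = 25.
G_1 = 25. HB_6(25) = 4·6 + 1. Bump = 29. G_2 = 28.
G_2 = 28. HB_7(28) = 4·7. Bump = 32. G_3 = 31.
G_3 = 31. HB_8(31) = 3·8 + 7. Bump = 34. G_4 = 33.
G_4 = 33. HB_9(33) = 3·9 + 6. Bump = 36. G_5 = 35.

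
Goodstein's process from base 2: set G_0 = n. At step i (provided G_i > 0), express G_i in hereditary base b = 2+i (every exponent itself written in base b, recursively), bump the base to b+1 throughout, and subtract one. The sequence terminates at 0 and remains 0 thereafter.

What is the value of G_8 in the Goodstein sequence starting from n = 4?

211

step 0: 4 = 2^2; sub 3 for 2: 3^3; = 27; G_1 = 27−1 = 26
step 1: 26 = 2·3^2 + 2·3 + 2; sub 4 for 3: 2·4^2 + 2·4 + 2; = 42; G_2 = 42−1 = 41
step 2: 41 = 2·4^2 + 2·4 + 1; sub 5 for 4: 2·5^2 + 2·5 + 1; = 61; G_3 = 61−1 = 60
step 3: 60 = 2·5^2 + 2·5; sub 6 for 5: 2·6^2 + 2·6; = 84; G_4 = 84−1 = 83
step 4: 83 = 2·6^2 + 6 + 5; sub 7 for 6: 2·7^2 + 7 + 5; = 110; G_5 = 110−1 = 109
step 5: 109 = 2·7^2 + 7 + 4; sub 8 for 7: 2·8^2 + 8 + 4; = 140; G_6 = 140−1 = 139
step 6: 139 = 2·8^2 + 8 + 3; sub 9 for 8: 2·9^2 + 9 + 3; = 174; G_7 = 174−1 = 173
step 7: 173 = 2·9^2 + 9 + 2; sub 10 for 9: 2·10^2 + 10 + 2; = 212; G_8 = 212−1 = 211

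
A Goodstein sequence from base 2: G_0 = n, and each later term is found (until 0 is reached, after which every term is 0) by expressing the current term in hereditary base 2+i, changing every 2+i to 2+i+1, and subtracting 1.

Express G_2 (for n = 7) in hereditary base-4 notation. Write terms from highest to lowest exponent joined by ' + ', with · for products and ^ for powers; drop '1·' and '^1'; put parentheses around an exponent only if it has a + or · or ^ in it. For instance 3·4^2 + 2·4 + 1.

base 2: 7 = 2^2 + 2 + 1; at 3: 3^3 + 3 + 1 = 31; next = 30
base 3: 30 = 3^3 + 3; at 4: 4^4 + 4 = 260; next = 259

4^4 + 3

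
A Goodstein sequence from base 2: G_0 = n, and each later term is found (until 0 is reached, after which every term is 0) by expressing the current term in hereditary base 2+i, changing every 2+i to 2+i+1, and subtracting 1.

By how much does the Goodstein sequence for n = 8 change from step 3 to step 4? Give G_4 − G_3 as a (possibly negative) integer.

base 2: 8 = 2^(2 + 1); at 3: 3^(3 + 1) = 81; next = 80
base 3: 80 = 2·3^3 + 2·3^2 + 2·3 + 2; at 4: 2·4^4 + 2·4^2 + 2·4 + 2 = 554; next = 553
base 4: 553 = 2·4^4 + 2·4^2 + 2·4 + 1; at 5: 2·5^5 + 2·5^2 + 2·5 + 1 = 6311; next = 6310
base 5: 6310 = 2·5^5 + 2·5^2 + 2·5; at 6: 2·6^6 + 2·6^2 + 2·6 = 93396; next = 93395

87085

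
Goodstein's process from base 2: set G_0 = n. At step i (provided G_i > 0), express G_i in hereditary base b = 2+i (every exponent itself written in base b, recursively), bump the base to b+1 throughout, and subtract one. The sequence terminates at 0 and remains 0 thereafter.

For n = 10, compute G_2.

1025

i=0: 10 = 2^(2 + 1) + 2 (b=2); 2→3: 3^(3 + 1) + 3 = 84; 84−1 = 83
i=1: 83 = 3^(3 + 1) + 2 (b=3); 3→4: 4^(4 + 1) + 2 = 1026; 1026−1 = 1025
i=2: 1025 = 4^(4 + 1) + 1 (b=4); 4→5: 5^(5 + 1) + 1 = 15626; 15626−1 = 15625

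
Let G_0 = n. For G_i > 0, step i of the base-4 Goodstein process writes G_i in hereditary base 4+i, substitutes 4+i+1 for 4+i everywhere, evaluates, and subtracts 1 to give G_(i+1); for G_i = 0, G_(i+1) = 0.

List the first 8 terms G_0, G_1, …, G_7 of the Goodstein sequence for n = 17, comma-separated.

G_0 = 17. HB_4(17) = 4^2 + 1. Bump = 26. G_1 = 25.
G_1 = 25. HB_5(25) = 5^2. Bump = 36. G_2 = 35.
G_2 = 35. HB_6(35) = 5·6 + 5. Bump = 40. G_3 = 39.
G_3 = 39. HB_7(39) = 5·7 + 4. Bump = 44. G_4 = 43.
G_4 = 43. HB_8(43) = 5·8 + 3. Bump = 48. G_5 = 47.
G_5 = 47. HB_9(47) = 5·9 + 2. Bump = 52. G_6 = 51.
G_6 = 51. HB_10(51) = 5·10 + 1. Bump = 56. G_7 = 55.

17, 25, 35, 39, 43, 47, 51, 55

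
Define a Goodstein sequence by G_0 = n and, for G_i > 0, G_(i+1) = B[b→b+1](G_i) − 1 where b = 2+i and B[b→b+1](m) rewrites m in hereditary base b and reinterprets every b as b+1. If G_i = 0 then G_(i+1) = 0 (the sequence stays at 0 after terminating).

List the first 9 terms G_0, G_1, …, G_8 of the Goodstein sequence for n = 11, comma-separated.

(0) 11|_2 = 2^(2 + 1) + 2 + 1 ↦ 3^(3 + 1) + 3 + 1|_3 = 85 ⇒ 84
(1) 84|_3 = 3^(3 + 1) + 3 ↦ 4^(4 + 1) + 4|_4 = 1028 ⇒ 1027
(2) 1027|_4 = 4^(4 + 1) + 3 ↦ 5^(5 + 1) + 3|_5 = 15628 ⇒ 15627
(3) 15627|_5 = 5^(5 + 1) + 2 ↦ 6^(6 + 1) + 2|_6 = 279938 ⇒ 279937
(4) 279937|_6 = 6^(6 + 1) + 1 ↦ 7^(7 + 1) + 1|_7 = 5764802 ⇒ 5764801
(5) 5764801|_7 = 7^(7 + 1) ↦ 8^(8 + 1)|_8 = 134217728 ⇒ 134217727
(6) 134217727|_8 = 7·8^8 + 7·8^7 + 7·8^6 + 7·8^5 + 7·8^4 + 7·8^3 + 7·8^2 + 7·8 + 7 ↦ 7·9^9 + 7·9^7 + 7·9^6 + 7·9^5 + 7·9^4 + 7·9^3 + 7·9^2 + 7·9 + 7|_9 = 2749609303 ⇒ 2749609302
(7) 2749609302|_9 = 7·9^9 + 7·9^7 + 7·9^6 + 7·9^5 + 7·9^4 + 7·9^3 + 7·9^2 + 7·9 + 6 ↦ 7·10^10 + 7·10^7 + 7·10^6 + 7·10^5 + 7·10^4 + 7·10^3 + 7·10^2 + 7·10 + 6|_10 = 70077777776 ⇒ 70077777775

11, 84, 1027, 15627, 279937, 5764801, 134217727, 2749609302, 70077777775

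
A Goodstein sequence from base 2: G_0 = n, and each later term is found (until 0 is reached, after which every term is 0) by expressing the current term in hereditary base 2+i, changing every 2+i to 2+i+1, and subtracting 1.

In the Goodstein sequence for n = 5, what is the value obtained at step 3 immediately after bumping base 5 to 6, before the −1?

776

5 —HB2→ 2^2 + 1 —bump→ 3^3 + 1 = 28 —(−1)→ 27
27 —HB3→ 3^3 —bump→ 4^4 = 256 —(−1)→ 255
255 —HB4→ 3·4^3 + 3·4^2 + 3·4 + 3 —bump→ 3·5^3 + 3·5^2 + 3·5 + 3 = 468 —(−1)→ 467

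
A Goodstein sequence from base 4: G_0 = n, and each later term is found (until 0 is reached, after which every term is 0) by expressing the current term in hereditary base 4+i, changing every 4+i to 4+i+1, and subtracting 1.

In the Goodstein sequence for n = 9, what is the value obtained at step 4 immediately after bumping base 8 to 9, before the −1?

12

base 4: 9 = 2·4 + 1; at 5: 2·5 + 1 = 11; next = 10
base 5: 10 = 2·5; at 6: 2·6 = 12; next = 11
base 6: 11 = 6 + 5; at 7: 7 + 5 = 12; next = 11
base 7: 11 = 7 + 4; at 8: 8 + 4 = 12; next = 11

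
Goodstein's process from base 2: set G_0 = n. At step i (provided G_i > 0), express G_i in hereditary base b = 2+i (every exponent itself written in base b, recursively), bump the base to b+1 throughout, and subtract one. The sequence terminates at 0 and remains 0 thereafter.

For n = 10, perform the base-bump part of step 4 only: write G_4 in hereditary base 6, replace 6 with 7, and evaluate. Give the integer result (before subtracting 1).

10 —HB2→ 2^(2 + 1) + 2 —bump→ 3^(3 + 1) + 3 = 84 —(−1)→ 83
83 —HB3→ 3^(3 + 1) + 2 —bump→ 4^(4 + 1) + 2 = 1026 —(−1)→ 1025
1025 —HB4→ 4^(4 + 1) + 1 —bump→ 5^(5 + 1) + 1 = 15626 —(−1)→ 15625
15625 —HB5→ 5^(5 + 1) —bump→ 6^(6 + 1) = 279936 —(−1)→ 279935

4215755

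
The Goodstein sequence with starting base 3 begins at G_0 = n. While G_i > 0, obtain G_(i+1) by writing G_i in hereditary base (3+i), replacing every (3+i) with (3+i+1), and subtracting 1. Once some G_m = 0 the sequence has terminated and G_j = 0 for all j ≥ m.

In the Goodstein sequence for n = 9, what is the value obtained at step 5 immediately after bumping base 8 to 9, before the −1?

G_0 = 9. HB_3(9) = 3^2. Bump = 16. G_1 = 15.
G_1 = 15. HB_4(15) = 3·4 + 3. Bump = 18. G_2 = 17.
G_2 = 17. HB_5(17) = 3·5 + 2. Bump = 20. G_3 = 19.
G_3 = 19. HB_6(19) = 3·6 + 1. Bump = 22. G_4 = 21.
G_4 = 21. HB_7(21) = 3·7. Bump = 24. G_5 = 23.
G_5 = 23. HB_8(23) = 2·8 + 7. Bump = 25. G_6 = 24.

25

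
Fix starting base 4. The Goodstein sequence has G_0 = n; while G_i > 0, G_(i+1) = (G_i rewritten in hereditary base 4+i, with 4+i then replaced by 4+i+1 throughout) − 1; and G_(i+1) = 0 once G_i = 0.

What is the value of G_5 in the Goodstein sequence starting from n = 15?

24

step 0: 15 = 3·4 + 3; sub 5 for 4: 3·5 + 3; = 18; G_1 = 18−1 = 17
step 1: 17 = 3·5 + 2; sub 6 for 5: 3·6 + 2; = 20; G_2 = 20−1 = 19
step 2: 19 = 3·6 + 1; sub 7 for 6: 3·7 + 1; = 22; G_3 = 22−1 = 21
step 3: 21 = 3·7; sub 8 for 7: 3·8; = 24; G_4 = 24−1 = 23
step 4: 23 = 2·8 + 7; sub 9 for 8: 2·9 + 7; = 25; G_5 = 25−1 = 24
step 5: 24 = 2·9 + 6; sub 10 for 9: 2·10 + 6; = 26; G_6 = 26−1 = 25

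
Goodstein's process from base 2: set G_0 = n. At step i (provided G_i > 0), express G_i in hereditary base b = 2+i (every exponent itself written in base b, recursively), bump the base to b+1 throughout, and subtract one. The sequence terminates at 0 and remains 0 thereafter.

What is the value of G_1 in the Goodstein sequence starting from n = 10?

10 —HB2→ 2^(2 + 1) + 2 —bump→ 3^(3 + 1) + 3 = 84 —(−1)→ 83
83 —HB3→ 3^(3 + 1) + 2 —bump→ 4^(4 + 1) + 2 = 1026 —(−1)→ 1025

83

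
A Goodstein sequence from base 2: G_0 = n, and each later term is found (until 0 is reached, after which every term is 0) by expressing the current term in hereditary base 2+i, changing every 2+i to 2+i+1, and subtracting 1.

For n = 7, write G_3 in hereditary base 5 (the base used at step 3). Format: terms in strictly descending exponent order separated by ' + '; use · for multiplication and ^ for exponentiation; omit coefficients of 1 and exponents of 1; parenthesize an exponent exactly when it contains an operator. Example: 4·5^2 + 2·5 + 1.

5^5 + 2

G_0 = 7. HB_2(7) = 2^2 + 2 + 1. Bump = 31. G_1 = 30.
G_1 = 30. HB_3(30) = 3^3 + 3. Bump = 260. G_2 = 259.
G_2 = 259. HB_4(259) = 4^4 + 3. Bump = 3128. G_3 = 3127.
G_3 = 3127. HB_5(3127) = 5^5 + 2. Bump = 46658. G_4 = 46657.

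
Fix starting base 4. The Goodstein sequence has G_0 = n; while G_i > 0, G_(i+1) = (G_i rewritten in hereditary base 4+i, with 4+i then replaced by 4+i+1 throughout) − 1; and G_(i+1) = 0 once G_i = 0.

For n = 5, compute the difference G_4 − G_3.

G_0 = 5. HB_4(5) = 4 + 1. Bump = 6. G_1 = 5.
G_1 = 5. HB_5(5) = 5. Bump = 6. G_2 = 5.
G_2 = 5. HB_6(5) = 5. Bump = 5. G_3 = 4.
G_3 = 4. HB_7(4) = 4. Bump = 4. G_4 = 3.

-1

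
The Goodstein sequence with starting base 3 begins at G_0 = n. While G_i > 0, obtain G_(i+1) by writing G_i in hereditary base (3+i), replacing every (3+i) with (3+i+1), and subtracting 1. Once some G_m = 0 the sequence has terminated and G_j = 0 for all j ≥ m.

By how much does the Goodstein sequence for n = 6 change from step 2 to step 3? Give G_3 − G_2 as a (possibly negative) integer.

6 —HB3→ 2·3 —bump→ 2·4 = 8 —(−1)→ 7
7 —HB4→ 4 + 3 —bump→ 5 + 3 = 8 —(−1)→ 7
7 —HB5→ 5 + 2 —bump→ 6 + 2 = 8 —(−1)→ 7

0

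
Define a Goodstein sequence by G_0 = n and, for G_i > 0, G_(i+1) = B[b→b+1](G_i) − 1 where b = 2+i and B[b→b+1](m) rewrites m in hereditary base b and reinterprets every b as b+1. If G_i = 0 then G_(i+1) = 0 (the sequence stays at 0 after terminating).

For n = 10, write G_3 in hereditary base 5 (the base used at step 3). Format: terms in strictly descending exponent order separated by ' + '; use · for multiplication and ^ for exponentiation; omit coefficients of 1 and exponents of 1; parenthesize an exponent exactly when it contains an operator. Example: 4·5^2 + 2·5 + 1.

G_0 = 10. HB_2(10) = 2^(2 + 1) + 2. Bump = 84. G_1 = 83.
G_1 = 83. HB_3(83) = 3^(3 + 1) + 2. Bump = 1026. G_2 = 1025.
G_2 = 1025. HB_4(1025) = 4^(4 + 1) + 1. Bump = 15626. G_3 = 15625.
G_3 = 15625. HB_5(15625) = 5^(5 + 1). Bump = 279936. G_4 = 279935.

5^(5 + 1)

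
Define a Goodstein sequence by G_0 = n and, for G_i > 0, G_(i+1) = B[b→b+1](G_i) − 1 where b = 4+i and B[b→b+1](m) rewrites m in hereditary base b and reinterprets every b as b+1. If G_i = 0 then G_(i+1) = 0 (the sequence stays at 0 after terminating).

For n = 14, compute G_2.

18

(0) 14|_4 = 3·4 + 2 ↦ 3·5 + 2|_5 = 17 ⇒ 16
(1) 16|_5 = 3·5 + 1 ↦ 3·6 + 1|_6 = 19 ⇒ 18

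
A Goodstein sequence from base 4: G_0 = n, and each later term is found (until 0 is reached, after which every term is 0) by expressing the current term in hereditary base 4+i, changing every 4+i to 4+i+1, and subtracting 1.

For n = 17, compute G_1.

[0] 17 ≡ 4^2 + 1 (base 4). Lift 5: 26. −1: 25.
[1] 25 ≡ 5^2 (base 5). Lift 6: 36. −1: 35.

25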